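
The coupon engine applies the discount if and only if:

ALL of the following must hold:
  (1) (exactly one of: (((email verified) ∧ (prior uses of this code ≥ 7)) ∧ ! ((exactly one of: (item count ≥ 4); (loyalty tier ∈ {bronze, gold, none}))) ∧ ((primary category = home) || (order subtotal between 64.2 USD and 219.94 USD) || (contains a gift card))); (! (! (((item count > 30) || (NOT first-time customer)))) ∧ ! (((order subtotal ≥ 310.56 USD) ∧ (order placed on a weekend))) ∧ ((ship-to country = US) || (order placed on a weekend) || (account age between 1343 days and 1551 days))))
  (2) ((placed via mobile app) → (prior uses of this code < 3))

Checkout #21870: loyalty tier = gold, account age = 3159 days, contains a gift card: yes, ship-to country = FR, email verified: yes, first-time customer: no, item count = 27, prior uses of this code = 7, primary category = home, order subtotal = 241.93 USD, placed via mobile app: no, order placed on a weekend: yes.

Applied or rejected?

Atomic conditions:
  email verified: yes → true
  prior uses of this code ≥ 7: 7 ≥ 7 is true
  item count ≥ 4: 27 ≥ 4 is true
  loyalty tier ∈ {bronze, gold, none}: gold is in the set → true
  primary category = home: home == home is true
  order subtotal between 64.2 USD and 219.94 USD: 241.93 in [64.2, 219.94] is false
  contains a gift card: yes → true
  item count > 30: 27 > 30 is false
  NOT first-time customer: no → true
  order subtotal ≥ 310.56 USD: 241.93 ≥ 310.56 is false
  order placed on a weekend: yes → true
  ship-to country = US: FR == US is false
  account age between 1343 days and 1551 days: 3159 in [1343, 1551] is false
  placed via mobile app: no → false
  prior uses of this code < 3: 7 < 3 is false
Combine:
[1.1.1] true AND true = true
[1.1.2.1] exactly-one(true, true) = false
[1.1.2] NOT false = true
[1.1.3] true OR false OR true = true
[1.1] true AND true AND true = true
[1.2.1.1.1] false OR true = true
[1.2.1.1] NOT true = false
[1.2.1] NOT false = true
[1.2.2.1] false AND true = false
[1.2.2] NOT false = true
[1.2.3] false OR true OR false = true
[1.2] true AND true AND true = true
[1] exactly-one(true, true) = false
[2] false → false (antecedent false ⇒ implication holds) = true
[root] false AND true = false
Overall: false → rejected

Rejected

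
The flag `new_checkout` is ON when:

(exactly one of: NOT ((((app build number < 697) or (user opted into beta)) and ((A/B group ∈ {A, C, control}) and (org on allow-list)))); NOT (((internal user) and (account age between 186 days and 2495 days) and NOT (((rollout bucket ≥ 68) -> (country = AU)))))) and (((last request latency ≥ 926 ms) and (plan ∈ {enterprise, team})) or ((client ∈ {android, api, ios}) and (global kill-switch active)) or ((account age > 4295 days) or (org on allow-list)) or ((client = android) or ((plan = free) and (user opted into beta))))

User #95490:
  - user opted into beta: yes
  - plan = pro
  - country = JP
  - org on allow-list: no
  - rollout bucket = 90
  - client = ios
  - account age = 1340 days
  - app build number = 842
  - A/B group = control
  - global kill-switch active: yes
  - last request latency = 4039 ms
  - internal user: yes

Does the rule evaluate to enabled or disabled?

Atomic conditions:
  app build number < 697: 842 < 697 is false
  user opted into beta: yes → true
  A/B group ∈ {A, C, control}: control is in the set → true
  org on allow-list: no → false
  internal user: yes → true
  account age between 186 days and 2495 days: 1340 in [186, 2495] is true
  rollout bucket ≥ 68: 90 ≥ 68 is true
  country = AU: JP == AU is false
  last request latency ≥ 926 ms: 4039 ≥ 926 is true
  plan ∈ {enterprise, team}: pro is not in the set → false
  client ∈ {android, api, ios}: ios is in the set → true
  global kill-switch active: yes → true
  account age > 4295 days: 1340 > 4295 is false
  client = android: ios == android is false
  plan = free: pro == free is false
Combine:
[1.1.1.1] false OR true = true
[1.1.1.2] true AND false = false
[1.1.1] true AND false = false
[1.1] NOT false = true
[1.2.1.3.1] true → false = false
[1.2.1.3] NOT false = true
[1.2.1] true AND true AND true = true
[1.2] NOT true = false
[1] exactly-one(true, false) = true
[2.1] true AND false = false
[2.2] true AND true = true
[2.3] false OR false = false
[2.4.2] false AND true = false
[2.4] false OR false = false
[2] false OR true OR false OR false = true
[root] true AND true = true
Overall: true → enabled

Enabled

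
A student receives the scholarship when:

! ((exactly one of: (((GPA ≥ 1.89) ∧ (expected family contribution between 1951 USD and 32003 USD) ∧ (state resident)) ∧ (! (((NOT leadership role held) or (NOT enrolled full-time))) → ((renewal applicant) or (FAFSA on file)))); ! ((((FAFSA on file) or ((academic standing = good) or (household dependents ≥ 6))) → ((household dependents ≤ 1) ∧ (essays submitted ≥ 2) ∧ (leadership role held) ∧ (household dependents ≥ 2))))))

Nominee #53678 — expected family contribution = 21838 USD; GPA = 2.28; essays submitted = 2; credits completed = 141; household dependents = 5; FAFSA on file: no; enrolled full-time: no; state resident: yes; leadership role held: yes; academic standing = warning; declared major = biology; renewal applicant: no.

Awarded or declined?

Declined

Atomic conditions:
  GPA ≥ 1.89: 2.28 ≥ 1.89 is true
  expected family contribution between 1951 USD and 32003 USD: 21838 in [1951, 32003] is true
  state resident: yes → true
  NOT leadership role held: yes → false
  NOT enrolled full-time: no → true
  renewal applicant: no → false
  FAFSA on file: no → false
  academic standing = good: warning == good is false
  household dependents ≥ 6: 5 ≥ 6 is false
  household dependents ≤ 1: 5 ≤ 1 is false
  essays submitted ≥ 2: 2 ≥ 2 is true
  leadership role held: yes → true
  household dependents ≥ 2: 5 ≥ 2 is true
Combine:
[1.1.1] true AND true AND true = true
[1.1.2.1.1] false OR true = true
[1.1.2.1] NOT true = false
[1.1.2.2] false OR false = false
[1.1.2] false → false (antecedent false ⇒ implication holds) = true
[1.1] true AND true = true
[1.2.1.1.2] false OR false = false
[1.2.1.1] false OR false = false
[1.2.1.2] false AND true AND true AND true = false
[1.2.1] false → false (antecedent false ⇒ implication holds) = true
[1.2] NOT true = false
[1] exactly-one(true, false) = true
[root] NOT true = false
Overall: false → declined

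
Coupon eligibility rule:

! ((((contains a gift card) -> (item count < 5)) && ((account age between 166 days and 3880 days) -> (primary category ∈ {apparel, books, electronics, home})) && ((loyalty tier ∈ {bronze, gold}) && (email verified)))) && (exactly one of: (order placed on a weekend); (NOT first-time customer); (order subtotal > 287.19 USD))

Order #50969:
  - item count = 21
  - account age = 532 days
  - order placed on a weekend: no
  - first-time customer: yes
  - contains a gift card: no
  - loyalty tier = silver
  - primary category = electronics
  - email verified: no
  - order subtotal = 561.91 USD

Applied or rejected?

Atomic conditions:
  contains a gift card: no → false
  item count < 5: 21 < 5 is false
  account age between 166 days and 3880 days: 532 in [166, 3880] is true
  primary category ∈ {apparel, books, electronics, home}: electronics is in the set → true
  loyalty tier ∈ {bronze, gold}: silver is not in the set → false
  email verified: no → false
  order placed on a weekend: no → false
  NOT first-time customer: yes → false
  order subtotal > 287.19 USD: 561.91 > 287.19 is true
Combine:
[1.1.1] false → false (antecedent false ⇒ implication holds) = true
[1.1.2] true → true = true
[1.1.3] false AND false = false
[1.1] true AND true AND false = false
[1] NOT false = true
[2] exactly-one(false, false, true) = true
[root] true AND true = true
Overall: true → applied

Applied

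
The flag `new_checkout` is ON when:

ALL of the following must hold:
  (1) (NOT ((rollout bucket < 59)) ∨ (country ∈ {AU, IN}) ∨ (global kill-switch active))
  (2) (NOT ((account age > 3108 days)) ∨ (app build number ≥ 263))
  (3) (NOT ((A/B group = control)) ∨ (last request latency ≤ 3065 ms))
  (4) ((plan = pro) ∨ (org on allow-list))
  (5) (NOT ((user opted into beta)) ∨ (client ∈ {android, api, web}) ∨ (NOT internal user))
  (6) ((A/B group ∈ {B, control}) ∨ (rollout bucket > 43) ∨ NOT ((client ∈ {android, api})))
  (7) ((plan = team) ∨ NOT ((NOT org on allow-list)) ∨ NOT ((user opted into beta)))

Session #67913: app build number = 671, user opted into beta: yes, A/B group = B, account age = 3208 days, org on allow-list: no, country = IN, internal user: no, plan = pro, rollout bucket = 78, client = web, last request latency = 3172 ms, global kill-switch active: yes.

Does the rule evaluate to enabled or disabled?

Atomic conditions:
  rollout bucket < 59: 78 < 59 is false
  country ∈ {AU, IN}: IN is in the set → true
  global kill-switch active: yes → true
  account age > 3108 days: 3208 > 3108 is true
  app build number ≥ 263: 671 ≥ 263 is true
  A/B group = control: B == control is false
  last request latency ≤ 3065 ms: 3172 ≤ 3065 is false
  plan = pro: pro == pro is true
  org on allow-list: no → false
  user opted into beta: yes → true
  client ∈ {android, api, web}: web is in the set → true
  NOT internal user: no → true
  A/B group ∈ {B, control}: B is in the set → true
  rollout bucket > 43: 78 > 43 is true
  client ∈ {android, api}: web is not in the set → false
  plan = team: pro == team is false
  NOT org on allow-list: no → true
Combine:
[1.1] NOT false = true
[1] true OR true OR true = true
[2.1] NOT true = false
[2] false OR true = true
[3.1] NOT false = true
[3] true OR false = true
[4] true OR false = true
[5.1] NOT true = false
[5] false OR true OR true = true
[6.3] NOT false = true
[6] true OR true OR true = true
[7.2] NOT true = false
[7.3] NOT true = false
[7] false OR false OR false = false
[root] true AND true AND true AND true AND true AND true AND false = false
Overall: false → disabled

Disabled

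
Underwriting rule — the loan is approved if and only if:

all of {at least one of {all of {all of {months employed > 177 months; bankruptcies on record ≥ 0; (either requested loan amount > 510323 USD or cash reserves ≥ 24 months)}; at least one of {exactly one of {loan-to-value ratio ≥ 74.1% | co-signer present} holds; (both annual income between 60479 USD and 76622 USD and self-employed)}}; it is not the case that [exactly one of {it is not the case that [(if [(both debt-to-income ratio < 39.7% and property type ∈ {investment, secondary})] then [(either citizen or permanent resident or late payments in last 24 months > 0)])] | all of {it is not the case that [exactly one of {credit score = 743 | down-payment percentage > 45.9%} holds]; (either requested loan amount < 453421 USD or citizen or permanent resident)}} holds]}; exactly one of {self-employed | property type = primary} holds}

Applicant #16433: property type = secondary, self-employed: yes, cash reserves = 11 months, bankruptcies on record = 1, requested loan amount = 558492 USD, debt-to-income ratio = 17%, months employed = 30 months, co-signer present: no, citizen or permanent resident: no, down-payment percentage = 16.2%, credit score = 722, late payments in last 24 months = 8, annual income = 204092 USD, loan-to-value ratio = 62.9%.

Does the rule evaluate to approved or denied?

Approved

Atomic conditions:
  months employed > 177 months: 30 > 177 is false
  bankruptcies on record ≥ 0: 1 ≥ 0 is true
  requested loan amount > 510323 USD: 558492 > 510323 is true
  cash reserves ≥ 24 months: 11 ≥ 24 is false
  loan-to-value ratio ≥ 74.1%: 62.9 ≥ 74.1 is false
  co-signer present: no → false
  annual income between 60479 USD and 76622 USD: 204092 in [60479, 76622] is false
  self-employed: yes → true
  debt-to-income ratio < 39.7%: 17 < 39.7 is true
  property type ∈ {investment, secondary}: secondary is in the set → true
  citizen or permanent resident: no → false
  late payments in last 24 months > 0: 8 > 0 is true
  credit score = 743: 722 == 743 is false
  down-payment percentage > 45.9%: 16.2 > 45.9 is false
  requested loan amount < 453421 USD: 558492 < 453421 is false
  property type = primary: secondary == primary is false
Combine:
[1.1.1.3] true OR false = true
[1.1.1] false AND true AND true = false
[1.1.2.1] exactly-one(false, false) = false
[1.1.2.2] false AND true = false
[1.1.2] false OR false = false
[1.1] false AND false = false
[1.2.1.1.1.1] true AND true = true
[1.2.1.1.1.2] false OR true = true
[1.2.1.1.1] true → true = true
[1.2.1.1] NOT true = false
[1.2.1.2.1.1] exactly-one(false, false) = false
[1.2.1.2.1] NOT false = true
[1.2.1.2.2] false OR false = false
[1.2.1.2] true AND false = false
[1.2.1] exactly-one(false, false) = false
[1.2] NOT false = true
[1] false OR true = true
[2] exactly-one(true, false) = true
[root] true AND true = true
Overall: true → approved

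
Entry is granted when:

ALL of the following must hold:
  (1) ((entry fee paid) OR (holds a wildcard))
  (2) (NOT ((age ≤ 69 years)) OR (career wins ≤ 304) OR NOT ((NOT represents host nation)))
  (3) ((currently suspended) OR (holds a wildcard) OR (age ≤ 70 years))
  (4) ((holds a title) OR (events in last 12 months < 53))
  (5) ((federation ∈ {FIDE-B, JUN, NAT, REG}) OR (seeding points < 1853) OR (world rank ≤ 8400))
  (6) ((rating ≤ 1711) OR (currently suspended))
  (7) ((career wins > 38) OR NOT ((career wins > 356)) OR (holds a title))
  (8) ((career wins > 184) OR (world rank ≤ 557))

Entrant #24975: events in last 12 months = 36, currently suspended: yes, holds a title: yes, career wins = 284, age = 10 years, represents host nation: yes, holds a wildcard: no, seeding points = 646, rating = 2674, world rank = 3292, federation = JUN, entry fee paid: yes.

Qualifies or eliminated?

Qualifies

Atomic conditions:
  entry fee paid: yes → true
  holds a wildcard: no → false
  age ≤ 69 years: 10 ≤ 69 is true
  career wins ≤ 304: 284 ≤ 304 is true
  NOT represents host nation: yes → false
  currently suspended: yes → true
  age ≤ 70 years: 10 ≤ 70 is true
  holds a title: yes → true
  events in last 12 months < 53: 36 < 53 is true
  federation ∈ {FIDE-B, JUN, NAT, REG}: JUN is in the set → true
  seeding points < 1853: 646 < 1853 is true
  world rank ≤ 8400: 3292 ≤ 8400 is true
  rating ≤ 1711: 2674 ≤ 1711 is false
  career wins > 38: 284 > 38 is true
  career wins > 356: 284 > 356 is false
  career wins > 184: 284 > 184 is true
  world rank ≤ 557: 3292 ≤ 557 is false
Combine:
[1] true OR false = true
[2.1] NOT true = false
[2.3] NOT false = true
[2] false OR true OR true = true
[3] true OR false OR true = true
[4] true OR true = true
[5] true OR true OR true = true
[6] false OR true = true
[7.2] NOT false = true
[7] true OR true OR true = true
[8] true OR false = true
[root] true AND true AND true AND true AND true AND true AND true AND true = true
Overall: true → qualifies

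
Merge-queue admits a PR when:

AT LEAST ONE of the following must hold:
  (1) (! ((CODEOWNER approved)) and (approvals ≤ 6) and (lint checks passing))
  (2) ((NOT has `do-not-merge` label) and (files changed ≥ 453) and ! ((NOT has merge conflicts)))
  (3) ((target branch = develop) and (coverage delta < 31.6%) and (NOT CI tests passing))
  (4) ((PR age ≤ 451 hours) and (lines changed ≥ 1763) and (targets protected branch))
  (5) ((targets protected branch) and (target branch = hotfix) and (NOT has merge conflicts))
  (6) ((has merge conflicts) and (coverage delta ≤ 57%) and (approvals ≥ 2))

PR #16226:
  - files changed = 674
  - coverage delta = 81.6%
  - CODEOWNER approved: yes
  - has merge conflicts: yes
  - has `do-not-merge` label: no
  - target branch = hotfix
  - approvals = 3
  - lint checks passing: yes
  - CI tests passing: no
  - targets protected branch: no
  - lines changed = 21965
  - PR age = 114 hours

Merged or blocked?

Merged

Atomic conditions:
  CODEOWNER approved: yes → true
  approvals ≤ 6: 3 ≤ 6 is true
  lint checks passing: yes → true
  NOT has `do-not-merge` label: no → true
  files changed ≥ 453: 674 ≥ 453 is true
  NOT has merge conflicts: yes → false
  target branch = develop: hotfix == develop is false
  coverage delta < 31.6%: 81.6 < 31.6 is false
  NOT CI tests passing: no → true
  PR age ≤ 451 hours: 114 ≤ 451 is true
  lines changed ≥ 1763: 21965 ≥ 1763 is true
  targets protected branch: no → false
  target branch = hotfix: hotfix == hotfix is true
  has merge conflicts: yes → true
  coverage delta ≤ 57%: 81.6 ≤ 57 is false
  approvals ≥ 2: 3 ≥ 2 is true
Combine:
[1.1] NOT true = false
[1] false AND true AND true = false
[2.3] NOT false = true
[2] true AND true AND true = true
[3] false AND false AND true = false
[4] true AND true AND false = false
[5] false AND true AND false = false
[6] true AND false AND true = false
[root] false OR true OR false OR false OR false OR false = true
Overall: true → merged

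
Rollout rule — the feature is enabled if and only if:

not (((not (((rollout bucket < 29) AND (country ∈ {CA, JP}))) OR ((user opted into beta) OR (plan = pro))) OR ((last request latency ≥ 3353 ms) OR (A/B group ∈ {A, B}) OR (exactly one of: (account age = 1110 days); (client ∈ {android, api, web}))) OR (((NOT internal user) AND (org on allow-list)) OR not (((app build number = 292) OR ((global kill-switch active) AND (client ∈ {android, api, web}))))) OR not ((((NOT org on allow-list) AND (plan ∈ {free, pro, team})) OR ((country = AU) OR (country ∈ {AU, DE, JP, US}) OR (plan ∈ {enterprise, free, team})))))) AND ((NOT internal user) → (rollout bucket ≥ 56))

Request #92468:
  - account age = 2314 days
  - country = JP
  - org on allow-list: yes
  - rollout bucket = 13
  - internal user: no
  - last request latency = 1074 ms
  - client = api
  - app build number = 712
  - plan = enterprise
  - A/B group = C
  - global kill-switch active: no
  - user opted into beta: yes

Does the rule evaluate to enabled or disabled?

Disabled

Atomic conditions:
  rollout bucket < 29: 13 < 29 is true
  country ∈ {CA, JP}: JP is in the set → true
  user opted into beta: yes → true
  plan = pro: enterprise == pro is false
  last request latency ≥ 3353 ms: 1074 ≥ 3353 is false
  A/B group ∈ {A, B}: C is not in the set → false
  account age = 1110 days: 2314 == 1110 is false
  client ∈ {android, api, web}: api is in the set → true
  NOT internal user: no → true
  org on allow-list: yes → true
  app build number = 292: 712 == 292 is false
  global kill-switch active: no → false
  NOT org on allow-list: yes → false
  plan ∈ {free, pro, team}: enterprise is not in the set → false
  country = AU: JP == AU is false
  country ∈ {AU, DE, JP, US}: JP is in the set → true
  plan ∈ {enterprise, free, team}: enterprise is in the set → true
  rollout bucket ≥ 56: 13 ≥ 56 is false
Combine:
[1.1.1.1.1] true AND true = true
[1.1.1.1] NOT true = false
[1.1.1.2] true OR false = true
[1.1.1] false OR true = true
[1.1.2.3] exactly-one(false, true) = true
[1.1.2] false OR false OR true = true
[1.1.3.1] true AND true = true
[1.1.3.2.1.2] false AND true = false
[1.1.3.2.1] false OR false = false
[1.1.3.2] NOT false = true
[1.1.3] true OR true = true
[1.1.4.1.1] false AND false = false
[1.1.4.1.2] false OR true OR true = true
[1.1.4.1] false OR true = true
[1.1.4] NOT true = false
[1.1] true OR true OR true OR false = true
[1] NOT true = false
[2] true → false = false
[root] false AND false = false
Overall: false → disabled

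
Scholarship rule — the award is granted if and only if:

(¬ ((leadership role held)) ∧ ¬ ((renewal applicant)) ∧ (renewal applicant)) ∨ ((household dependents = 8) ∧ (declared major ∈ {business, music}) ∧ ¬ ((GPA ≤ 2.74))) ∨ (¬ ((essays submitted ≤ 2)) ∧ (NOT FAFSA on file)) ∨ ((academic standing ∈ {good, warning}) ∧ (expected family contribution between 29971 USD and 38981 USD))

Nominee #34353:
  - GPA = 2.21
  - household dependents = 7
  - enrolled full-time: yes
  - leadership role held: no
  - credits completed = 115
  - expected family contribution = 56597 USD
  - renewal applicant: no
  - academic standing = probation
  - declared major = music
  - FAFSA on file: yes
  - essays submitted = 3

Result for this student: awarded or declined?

Atomic conditions:
  leadership role held: no → false
  renewal applicant: no → false
  household dependents = 8: 7 == 8 is false
  declared major ∈ {business, music}: music is in the set → true
  GPA ≤ 2.74: 2.21 ≤ 2.74 is true
  essays submitted ≤ 2: 3 ≤ 2 is false
  NOT FAFSA on file: yes → false
  academic standing ∈ {good, warning}: probation is not in the set → false
  expected family contribution between 29971 USD and 38981 USD: 56597 in [29971, 38981] is false
Combine:
[1.1] NOT false = true
[1.2] NOT false = true
[1] true AND true AND false = false
[2.3] NOT true = false
[2] false AND true AND false = false
[3.1] NOT false = true
[3] true AND false = false
[4] false AND false = false
[root] false OR false OR false OR false = false
Overall: false → declined

Declined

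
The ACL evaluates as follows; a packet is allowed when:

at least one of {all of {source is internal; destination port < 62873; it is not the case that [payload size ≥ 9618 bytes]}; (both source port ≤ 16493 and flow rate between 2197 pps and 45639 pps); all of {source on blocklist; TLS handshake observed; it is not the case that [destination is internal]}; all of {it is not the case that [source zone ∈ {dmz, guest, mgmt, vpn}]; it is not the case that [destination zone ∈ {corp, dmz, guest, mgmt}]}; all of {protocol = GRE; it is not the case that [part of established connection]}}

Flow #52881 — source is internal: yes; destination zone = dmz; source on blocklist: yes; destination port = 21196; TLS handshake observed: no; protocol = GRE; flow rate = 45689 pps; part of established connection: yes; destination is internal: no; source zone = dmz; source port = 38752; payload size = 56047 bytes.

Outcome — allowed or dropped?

Atomic conditions:
  source is internal: yes → true
  destination port < 62873: 21196 < 62873 is true
  payload size ≥ 9618 bytes: 56047 ≥ 9618 is true
  source port ≤ 16493: 38752 ≤ 16493 is false
  flow rate between 2197 pps and 45639 pps: 45689 in [2197, 45639] is false
  source on blocklist: yes → true
  TLS handshake observed: no → false
  destination is internal: no → false
  source zone ∈ {dmz, guest, mgmt, vpn}: dmz is in the set → true
  destination zone ∈ {corp, dmz, guest, mgmt}: dmz is in the set → true
  protocol = GRE: GRE == GRE is true
  part of established connection: yes → true
Combine:
[1.3] NOT true = false
[1] true AND true AND false = false
[2] false AND false = false
[3.3] NOT false = true
[3] true AND false AND true = false
[4.1] NOT true = false
[4.2] NOT true = false
[4] false AND false = false
[5.2] NOT true = false
[5] true AND false = false
[root] false OR false OR false OR false OR false = false
Overall: false → dropped

Dropped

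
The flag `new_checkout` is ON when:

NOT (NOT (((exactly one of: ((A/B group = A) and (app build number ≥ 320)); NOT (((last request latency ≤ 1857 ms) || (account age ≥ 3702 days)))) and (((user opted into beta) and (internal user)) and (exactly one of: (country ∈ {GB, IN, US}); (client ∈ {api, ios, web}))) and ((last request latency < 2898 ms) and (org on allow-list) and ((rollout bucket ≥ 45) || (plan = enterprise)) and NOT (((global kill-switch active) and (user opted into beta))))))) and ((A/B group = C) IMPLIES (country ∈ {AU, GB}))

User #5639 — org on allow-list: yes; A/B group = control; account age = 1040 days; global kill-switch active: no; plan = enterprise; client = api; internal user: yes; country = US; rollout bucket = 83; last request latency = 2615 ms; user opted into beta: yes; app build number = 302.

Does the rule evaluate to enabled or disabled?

Disabled

Atomic conditions:
  A/B group = A: control == A is false
  app build number ≥ 320: 302 ≥ 320 is false
  last request latency ≤ 1857 ms: 2615 ≤ 1857 is false
  account age ≥ 3702 days: 1040 ≥ 3702 is false
  user opted into beta: yes → true
  internal user: yes → true
  country ∈ {GB, IN, US}: US is in the set → true
  client ∈ {api, ios, web}: api is in the set → true
  last request latency < 2898 ms: 2615 < 2898 is true
  org on allow-list: yes → true
  rollout bucket ≥ 45: 83 ≥ 45 is true
  plan = enterprise: enterprise == enterprise is true
  global kill-switch active: no → false
  A/B group = C: control == C is false
  country ∈ {AU, GB}: US is not in the set → false
Combine:
[1.1.1.1.1] false AND false = false
[1.1.1.1.2.1] false OR false = false
[1.1.1.1.2] NOT false = true
[1.1.1.1] exactly-one(false, true) = true
[1.1.1.2.1] true AND true = true
[1.1.1.2.2] exactly-one(true, true) = false
[1.1.1.2] true AND false = false
[1.1.1.3.3] true OR true = true
[1.1.1.3.4.1] false AND true = false
[1.1.1.3.4] NOT false = true
[1.1.1.3] true AND true AND true AND true = true
[1.1.1] true AND false AND true = false
[1.1] NOT false = true
[1] NOT true = false
[2] false → false (antecedent false ⇒ implication holds) = true
[root] false AND true = false
Overall: false → disabled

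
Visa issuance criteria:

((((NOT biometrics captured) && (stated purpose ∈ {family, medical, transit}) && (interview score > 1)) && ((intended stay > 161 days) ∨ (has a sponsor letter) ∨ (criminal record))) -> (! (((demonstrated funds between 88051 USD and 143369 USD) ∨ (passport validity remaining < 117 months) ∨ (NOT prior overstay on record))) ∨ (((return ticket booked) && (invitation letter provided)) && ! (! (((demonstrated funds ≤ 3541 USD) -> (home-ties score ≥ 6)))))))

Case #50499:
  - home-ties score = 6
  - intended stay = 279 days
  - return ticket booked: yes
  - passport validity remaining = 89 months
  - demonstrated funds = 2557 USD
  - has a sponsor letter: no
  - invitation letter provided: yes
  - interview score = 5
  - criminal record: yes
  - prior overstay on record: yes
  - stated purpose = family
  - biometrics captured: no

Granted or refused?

Granted

Atomic conditions:
  NOT biometrics captured: no → true
  stated purpose ∈ {family, medical, transit}: family is in the set → true
  interview score > 1: 5 > 1 is true
  intended stay > 161 days: 279 > 161 is true
  has a sponsor letter: no → false
  criminal record: yes → true
  demonstrated funds between 88051 USD and 143369 USD: 2557 in [88051, 143369] is false
  passport validity remaining < 117 months: 89 < 117 is true
  NOT prior overstay on record: yes → false
  return ticket booked: yes → true
  invitation letter provided: yes → true
  demonstrated funds ≤ 3541 USD: 2557 ≤ 3541 is true
  home-ties score ≥ 6: 6 ≥ 6 is true
Combine:
[1.1] true AND true AND true = true
[1.2] true OR false OR true = true
[1] true AND true = true
[2.1.1] false OR true OR false = true
[2.1] NOT true = false
[2.2.1] true AND true = true
[2.2.2.1.1] true → true = true
[2.2.2.1] NOT true = false
[2.2.2] NOT false = true
[2.2] true AND true = true
[2] false OR true = true
[root] true → true = true
Overall: true → granted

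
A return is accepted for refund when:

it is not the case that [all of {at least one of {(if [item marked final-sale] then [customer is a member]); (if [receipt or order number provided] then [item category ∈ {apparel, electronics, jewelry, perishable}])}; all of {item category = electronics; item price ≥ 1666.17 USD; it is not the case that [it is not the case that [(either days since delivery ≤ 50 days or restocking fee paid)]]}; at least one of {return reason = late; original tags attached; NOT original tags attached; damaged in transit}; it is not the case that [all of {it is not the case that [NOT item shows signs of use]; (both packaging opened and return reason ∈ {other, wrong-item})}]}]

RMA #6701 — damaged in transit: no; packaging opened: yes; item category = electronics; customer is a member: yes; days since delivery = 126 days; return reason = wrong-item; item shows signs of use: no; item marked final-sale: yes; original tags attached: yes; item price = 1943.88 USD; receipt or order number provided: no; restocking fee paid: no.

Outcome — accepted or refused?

Atomic conditions:
  item marked final-sale: yes → true
  customer is a member: yes → true
  receipt or order number provided: no → false
  item category ∈ {apparel, electronics, jewelry, perishable}: electronics is in the set → true
  item category = electronics: electronics == electronics is true
  item price ≥ 1666.17 USD: 1943.88 ≥ 1666.17 is true
  days since delivery ≤ 50 days: 126 ≤ 50 is false
  restocking fee paid: no → false
  return reason = late: wrong-item == late is false
  original tags attached: yes → true
  NOT original tags attached: yes → false
  damaged in transit: no → false
  NOT item shows signs of use: no → true
  packaging opened: yes → true
  return reason ∈ {other, wrong-item}: wrong-item is in the set → true
Combine:
[1.1.1] true → true = true
[1.1.2] false → true (antecedent false ⇒ implication holds) = true
[1.1] true OR true = true
[1.2.3.1.1] false OR false = false
[1.2.3.1] NOT false = true
[1.2.3] NOT true = false
[1.2] true AND true AND false = false
[1.3] false OR true OR false OR false = true
[1.4.1.1] NOT true = false
[1.4.1.2] true AND true = true
[1.4.1] false AND true = false
[1.4] NOT false = true
[1] true AND false AND true AND true = false
[root] NOT false = true
Overall: true → accepted

Accepted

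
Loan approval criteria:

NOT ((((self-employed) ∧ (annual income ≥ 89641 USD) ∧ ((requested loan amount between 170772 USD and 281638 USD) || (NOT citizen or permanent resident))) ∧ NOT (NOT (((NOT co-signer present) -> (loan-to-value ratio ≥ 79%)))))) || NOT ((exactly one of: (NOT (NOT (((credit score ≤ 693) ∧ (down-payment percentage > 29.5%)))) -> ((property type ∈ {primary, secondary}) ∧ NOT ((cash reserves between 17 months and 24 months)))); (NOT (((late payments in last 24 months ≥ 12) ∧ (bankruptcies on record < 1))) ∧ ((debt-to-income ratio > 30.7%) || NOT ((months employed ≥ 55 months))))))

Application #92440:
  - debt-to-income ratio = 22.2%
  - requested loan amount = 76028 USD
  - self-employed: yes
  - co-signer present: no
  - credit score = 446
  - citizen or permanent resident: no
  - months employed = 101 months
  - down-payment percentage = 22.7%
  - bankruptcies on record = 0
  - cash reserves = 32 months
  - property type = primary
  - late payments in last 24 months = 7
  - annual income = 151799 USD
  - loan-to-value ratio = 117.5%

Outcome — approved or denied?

Atomic conditions:
  self-employed: yes → true
  annual income ≥ 89641 USD: 151799 ≥ 89641 is true
  requested loan amount between 170772 USD and 281638 USD: 76028 in [170772, 281638] is false
  NOT citizen or permanent resident: no → true
  NOT co-signer present: no → true
  loan-to-value ratio ≥ 79%: 117.5 ≥ 79 is true
  credit score ≤ 693: 446 ≤ 693 is true
  down-payment percentage > 29.5%: 22.7 > 29.5 is false
  property type ∈ {primary, secondary}: primary is in the set → true
  cash reserves between 17 months and 24 months: 32 in [17, 24] is false
  late payments in last 24 months ≥ 12: 7 ≥ 12 is false
  bankruptcies on record < 1: 0 < 1 is true
  debt-to-income ratio > 30.7%: 22.2 > 30.7 is false
  months employed ≥ 55 months: 101 ≥ 55 is true
Combine:
[1.1.1.3] false OR true = true
[1.1.1] true AND true AND true = true
[1.1.2.1.1] true → true = true
[1.1.2.1] NOT true = false
[1.1.2] NOT false = true
[1.1] true AND true = true
[1] NOT true = false
[2.1.1.1.1.1] true AND false = false
[2.1.1.1.1] NOT false = true
[2.1.1.1] NOT true = false
[2.1.1.2.2] NOT false = true
[2.1.1.2] true AND true = true
[2.1.1] false → true (antecedent false ⇒ implication holds) = true
[2.1.2.1.1] false AND true = false
[2.1.2.1] NOT false = true
[2.1.2.2.2] NOT true = false
[2.1.2.2] false OR false = false
[2.1.2] true AND false = false
[2.1] exactly-one(true, false) = true
[2] NOT true = false
[root] false OR false = false
Overall: false → denied

Denied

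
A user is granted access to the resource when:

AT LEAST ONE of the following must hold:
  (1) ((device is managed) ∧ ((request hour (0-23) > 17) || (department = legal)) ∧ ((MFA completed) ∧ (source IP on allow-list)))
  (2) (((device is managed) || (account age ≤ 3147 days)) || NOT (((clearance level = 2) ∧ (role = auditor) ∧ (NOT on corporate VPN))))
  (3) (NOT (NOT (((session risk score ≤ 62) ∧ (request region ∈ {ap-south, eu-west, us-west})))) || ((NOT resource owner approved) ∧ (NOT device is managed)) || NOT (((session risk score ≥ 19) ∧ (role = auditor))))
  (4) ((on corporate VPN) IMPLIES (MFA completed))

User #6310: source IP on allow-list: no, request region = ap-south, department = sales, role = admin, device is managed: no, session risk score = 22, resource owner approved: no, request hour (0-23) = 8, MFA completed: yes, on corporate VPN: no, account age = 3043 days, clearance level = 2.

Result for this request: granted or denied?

Granted

Atomic conditions:
  device is managed: no → false
  request hour (0-23) > 17: 8 > 17 is false
  department = legal: sales == legal is false
  MFA completed: yes → true
  source IP on allow-list: no → false
  account age ≤ 3147 days: 3043 ≤ 3147 is true
  clearance level = 2: 2 == 2 is true
  role = auditor: admin == auditor is false
  NOT on corporate VPN: no → true
  session risk score ≤ 62: 22 ≤ 62 is true
  request region ∈ {ap-south, eu-west, us-west}: ap-south is in the set → true
  NOT resource owner approved: no → true
  NOT device is managed: no → true
  session risk score ≥ 19: 22 ≥ 19 is true
  on corporate VPN: no → false
Combine:
[1.2] false OR false = false
[1.3] true AND false = false
[1] false AND false AND false = false
[2.1] false OR true = true
[2.2.1] true AND false AND true = false
[2.2] NOT false = true
[2] true OR true = true
[3.1.1.1] true AND true = true
[3.1.1] NOT true = false
[3.1] NOT false = true
[3.2] true AND true = true
[3.3.1] true AND false = false
[3.3] NOT false = true
[3] true OR true OR true = true
[4] false → true (antecedent false ⇒ implication holds) = true
[root] false OR true OR true OR true = true
Overall: true → granted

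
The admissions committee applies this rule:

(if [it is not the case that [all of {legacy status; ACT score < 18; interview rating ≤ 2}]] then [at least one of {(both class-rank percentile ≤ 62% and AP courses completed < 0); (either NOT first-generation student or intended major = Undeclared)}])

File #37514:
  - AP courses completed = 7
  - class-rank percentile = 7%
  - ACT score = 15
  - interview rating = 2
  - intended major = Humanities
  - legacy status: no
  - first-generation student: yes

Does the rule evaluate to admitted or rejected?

Rejected

Atomic conditions:
  legacy status: no → false
  ACT score < 18: 15 < 18 is true
  interview rating ≤ 2: 2 ≤ 2 is true
  class-rank percentile ≤ 62%: 7 ≤ 62 is true
  AP courses completed < 0: 7 < 0 is false
  NOT first-generation student: yes → false
  intended major = Undeclared: Humanities == Undeclared is false
Combine:
[1.1] false AND true AND true = false
[1] NOT false = true
[2.1] true AND false = false
[2.2] false OR false = false
[2] false OR false = false
[root] true → false = false
Overall: false → rejected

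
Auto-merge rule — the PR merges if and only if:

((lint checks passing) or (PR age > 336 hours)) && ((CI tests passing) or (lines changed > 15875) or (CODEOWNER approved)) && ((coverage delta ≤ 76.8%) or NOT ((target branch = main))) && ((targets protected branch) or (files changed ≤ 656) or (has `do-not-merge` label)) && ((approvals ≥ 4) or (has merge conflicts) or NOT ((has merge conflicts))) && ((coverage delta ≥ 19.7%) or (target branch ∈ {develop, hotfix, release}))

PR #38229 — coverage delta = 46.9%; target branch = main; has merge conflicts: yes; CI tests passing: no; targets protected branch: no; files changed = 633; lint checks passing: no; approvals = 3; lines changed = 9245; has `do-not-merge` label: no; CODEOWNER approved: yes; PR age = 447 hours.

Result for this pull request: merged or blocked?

Atomic conditions:
  lint checks passing: no → false
  PR age > 336 hours: 447 > 336 is true
  CI tests passing: no → false
  lines changed > 15875: 9245 > 15875 is false
  CODEOWNER approved: yes → true
  coverage delta ≤ 76.8%: 46.9 ≤ 76.8 is true
  target branch = main: main == main is true
  targets protected branch: no → false
  files changed ≤ 656: 633 ≤ 656 is true
  has `do-not-merge` label: no → false
  approvals ≥ 4: 3 ≥ 4 is false
  has merge conflicts: yes → true
  coverage delta ≥ 19.7%: 46.9 ≥ 19.7 is true
  target branch ∈ {develop, hotfix, release}: main is not in the set → false
Combine:
[1] false OR true = true
[2] false OR false OR true = true
[3.2] NOT true = false
[3] true OR false = true
[4] false OR true OR false = true
[5.3] NOT true = false
[5] false OR true OR false = true
[6] true OR false = true
[root] true AND true AND true AND true AND true AND true = true
Overall: true → merged

Merged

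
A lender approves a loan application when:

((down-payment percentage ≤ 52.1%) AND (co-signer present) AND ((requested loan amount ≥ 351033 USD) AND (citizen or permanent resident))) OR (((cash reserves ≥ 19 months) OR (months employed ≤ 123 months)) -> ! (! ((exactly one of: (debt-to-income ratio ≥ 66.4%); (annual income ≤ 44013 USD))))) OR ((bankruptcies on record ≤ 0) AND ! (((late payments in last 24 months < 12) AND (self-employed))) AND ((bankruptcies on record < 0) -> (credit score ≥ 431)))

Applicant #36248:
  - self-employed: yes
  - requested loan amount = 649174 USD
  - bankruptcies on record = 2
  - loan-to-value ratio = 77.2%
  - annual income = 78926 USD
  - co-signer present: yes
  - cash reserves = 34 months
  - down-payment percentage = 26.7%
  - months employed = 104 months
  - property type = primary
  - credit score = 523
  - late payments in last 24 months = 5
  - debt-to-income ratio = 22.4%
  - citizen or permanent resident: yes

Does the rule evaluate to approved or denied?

Approved

Atomic conditions:
  down-payment percentage ≤ 52.1%: 26.7 ≤ 52.1 is true
  co-signer present: yes → true
  requested loan amount ≥ 351033 USD: 649174 ≥ 351033 is true
  citizen or permanent resident: yes → true
  cash reserves ≥ 19 months: 34 ≥ 19 is true
  months employed ≤ 123 months: 104 ≤ 123 is true
  debt-to-income ratio ≥ 66.4%: 22.4 ≥ 66.4 is false
  annual income ≤ 44013 USD: 78926 ≤ 44013 is false
  bankruptcies on record ≤ 0: 2 ≤ 0 is false
  late payments in last 24 months < 12: 5 < 12 is true
  self-employed: yes → true
  bankruptcies on record < 0: 2 < 0 is false
  credit score ≥ 431: 523 ≥ 431 is true
Combine:
[1.3] true AND true = true
[1] true AND true AND true = true
[2.1] true OR true = true
[2.2.1.1] exactly-one(false, false) = false
[2.2.1] NOT false = true
[2.2] NOT true = false
[2] true → false = false
[3.2.1] true AND true = true
[3.2] NOT true = false
[3.3] false → true (antecedent false ⇒ implication holds) = true
[3] false AND false AND true = false
[root] true OR false OR false = true
Overall: true → approved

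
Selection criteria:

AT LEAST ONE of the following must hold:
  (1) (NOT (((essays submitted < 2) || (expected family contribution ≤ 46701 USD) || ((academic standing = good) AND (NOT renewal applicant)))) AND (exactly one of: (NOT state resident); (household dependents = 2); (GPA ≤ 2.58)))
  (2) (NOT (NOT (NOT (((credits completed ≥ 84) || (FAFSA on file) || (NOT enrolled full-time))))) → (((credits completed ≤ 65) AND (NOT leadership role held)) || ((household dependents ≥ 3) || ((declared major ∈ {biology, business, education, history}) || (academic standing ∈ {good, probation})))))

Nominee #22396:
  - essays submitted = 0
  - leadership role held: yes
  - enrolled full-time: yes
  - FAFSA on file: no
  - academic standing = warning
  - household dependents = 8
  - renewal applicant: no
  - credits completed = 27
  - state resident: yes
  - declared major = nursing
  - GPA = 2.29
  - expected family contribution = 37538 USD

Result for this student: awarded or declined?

Awarded

Atomic conditions:
  essays submitted < 2: 0 < 2 is true
  expected family contribution ≤ 46701 USD: 37538 ≤ 46701 is true
  academic standing = good: warning == good is false
  NOT renewal applicant: no → true
  NOT state resident: yes → false
  household dependents = 2: 8 == 2 is false
  GPA ≤ 2.58: 2.29 ≤ 2.58 is true
  credits completed ≥ 84: 27 ≥ 84 is false
  FAFSA on file: no → false
  NOT enrolled full-time: yes → false
  credits completed ≤ 65: 27 ≤ 65 is true
  NOT leadership role held: yes → false
  household dependents ≥ 3: 8 ≥ 3 is true
  declared major ∈ {biology, business, education, history}: nursing is not in the set → false
  academic standing ∈ {good, probation}: warning is not in the set → false
Combine:
[1.1.1.3] false AND true = false
[1.1.1] true OR true OR false = true
[1.1] NOT true = false
[1.2] exactly-one(false, false, true) = true
[1] false AND true = false
[2.1.1.1.1] false OR false OR false = false
[2.1.1.1] NOT false = true
[2.1.1] NOT true = false
[2.1] NOT false = true
[2.2.1] true AND false = false
[2.2.2.2] false OR false = false
[2.2.2] true OR false = true
[2.2] false OR true = true
[2] true → true = true
[root] false OR true = true
Overall: true → awarded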